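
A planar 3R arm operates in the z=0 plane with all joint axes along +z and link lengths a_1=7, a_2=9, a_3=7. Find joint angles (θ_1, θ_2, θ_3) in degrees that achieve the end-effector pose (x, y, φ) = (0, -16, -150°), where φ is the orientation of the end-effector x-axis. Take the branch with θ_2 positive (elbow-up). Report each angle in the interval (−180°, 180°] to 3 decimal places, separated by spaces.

wrist centre = target − a_3·(cos φ, sin φ) = (6.0622, -12.5000)
cos θ_2 = (193.0000−7²−9²)/(2·7·9) = 0.5000; θ_2 = 60.0000° (elbow-up)
β = atan2(-12.5000,6.0622) = -64.1278°; ψ = atan2(7.7942,11.5000) = 34.1278°
θ_1 = β − ψ = -98.2556°
θ_3 = φ − θ_1 − θ_2 = -111.7444° (wrapped to (-180°,180°])

-98.256 60.000 -111.744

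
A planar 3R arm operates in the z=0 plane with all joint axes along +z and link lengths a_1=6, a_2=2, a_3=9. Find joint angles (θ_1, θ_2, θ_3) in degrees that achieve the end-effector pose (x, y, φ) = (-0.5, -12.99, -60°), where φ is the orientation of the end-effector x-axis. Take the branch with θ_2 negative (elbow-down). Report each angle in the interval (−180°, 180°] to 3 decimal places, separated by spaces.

-120.000 -60.011 120.011

wrist centre = target − a_3·(cos φ, sin φ) = (-5.0000, -5.1958)
cos θ_2 = (51.9960−6²−2²)/(2·6·2) = 0.4998; θ_2 = -60.0109° (elbow-down)
β = atan2(-5.1958,-5.0000) = -133.9000°; ψ = atan2(-1.7322,6.9997) = -13.9000°
θ_1 = β − ψ = -120.0000°
θ_3 = φ − θ_1 − θ_2 = 120.0109° (wrapped to (-180°,180°])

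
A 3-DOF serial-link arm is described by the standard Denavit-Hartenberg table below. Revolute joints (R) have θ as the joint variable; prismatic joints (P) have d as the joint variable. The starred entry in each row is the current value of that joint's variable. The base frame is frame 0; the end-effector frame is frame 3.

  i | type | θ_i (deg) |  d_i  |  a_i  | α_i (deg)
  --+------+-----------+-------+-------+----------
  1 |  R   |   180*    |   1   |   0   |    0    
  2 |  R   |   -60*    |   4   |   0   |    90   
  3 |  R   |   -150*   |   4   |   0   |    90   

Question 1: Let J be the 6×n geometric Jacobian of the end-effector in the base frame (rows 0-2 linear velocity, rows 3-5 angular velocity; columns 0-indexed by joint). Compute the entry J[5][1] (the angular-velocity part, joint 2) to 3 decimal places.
1.000

axis z_1 = (0.0000,0.0000,1.0000); lever o_n−o_1 = (3.4641,2.0000,4.0000)
cross product → J_v[:, 1] = (-2.0000,3.4641,0.0000)
J_ω[:, 1] = z_1
entry J[5][1] = 1.0000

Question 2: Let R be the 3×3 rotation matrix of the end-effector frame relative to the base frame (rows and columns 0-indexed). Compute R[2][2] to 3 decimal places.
End-effector z-axis (col 2 of R) = (0.2500,-0.4330,0.8660)
R[2][2] = 0.8660

0.866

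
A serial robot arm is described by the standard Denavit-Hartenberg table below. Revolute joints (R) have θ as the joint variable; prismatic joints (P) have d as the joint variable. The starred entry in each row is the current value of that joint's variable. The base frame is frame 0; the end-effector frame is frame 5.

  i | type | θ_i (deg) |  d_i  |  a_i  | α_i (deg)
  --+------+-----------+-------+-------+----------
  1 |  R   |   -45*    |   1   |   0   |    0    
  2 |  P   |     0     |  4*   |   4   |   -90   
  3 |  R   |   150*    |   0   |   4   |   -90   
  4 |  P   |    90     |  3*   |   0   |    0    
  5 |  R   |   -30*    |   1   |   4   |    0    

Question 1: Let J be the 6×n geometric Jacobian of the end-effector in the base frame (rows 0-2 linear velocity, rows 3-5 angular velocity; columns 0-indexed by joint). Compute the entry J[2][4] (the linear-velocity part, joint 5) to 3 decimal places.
axis z_4 = (-0.3536,0.3536,0.8660); lever o_n−o_4 = (-4.0278,-0.8712,-0.1340)
cross product → J_v[:, 4] = (0.7071,-3.5355,1.7321)
J_ω[:, 4] = z_4
entry J[2][4] = 1.7321

1.732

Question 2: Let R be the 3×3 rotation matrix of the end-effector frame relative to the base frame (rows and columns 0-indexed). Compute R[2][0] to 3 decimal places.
End-effector x-axis (col 0 of R) = (-0.9186,-0.3062,-0.2500)
R[2][0] = -0.2500

-0.250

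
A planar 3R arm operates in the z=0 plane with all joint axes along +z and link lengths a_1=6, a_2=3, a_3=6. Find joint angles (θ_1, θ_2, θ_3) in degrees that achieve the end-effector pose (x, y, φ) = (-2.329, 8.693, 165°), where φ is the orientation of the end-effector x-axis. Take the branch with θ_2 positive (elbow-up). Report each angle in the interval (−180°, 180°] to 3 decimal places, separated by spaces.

44.995 60.004 60.001

wrist centre = target − a_3·(cos φ, sin φ) = (3.4666, 7.1401)
cos θ_2 = (62.9978−6²−3²)/(2·6·3) = 0.4999; θ_2 = 60.0040° (elbow-up)
β = atan2(7.1401,3.4666) = 64.1031°; ψ = atan2(2.5982,7.4998) = 19.1077°
θ_1 = β − ψ = 44.9954°
θ_3 = φ − θ_1 − θ_2 = 60.0006° (wrapped to (-180°,180°])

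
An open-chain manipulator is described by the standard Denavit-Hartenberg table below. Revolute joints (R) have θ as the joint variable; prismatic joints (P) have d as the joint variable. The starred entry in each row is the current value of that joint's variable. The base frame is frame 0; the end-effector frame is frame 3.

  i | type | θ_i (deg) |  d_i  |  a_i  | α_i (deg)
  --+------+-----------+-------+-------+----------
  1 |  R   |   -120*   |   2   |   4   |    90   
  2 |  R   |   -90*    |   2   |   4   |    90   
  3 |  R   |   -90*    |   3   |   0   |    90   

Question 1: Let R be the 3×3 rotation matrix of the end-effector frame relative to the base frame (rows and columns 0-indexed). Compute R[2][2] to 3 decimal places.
1.000

End-effector z-axis (col 2 of R) = (0.0000,0.0000,1.0000)
R[2][2] = 1.0000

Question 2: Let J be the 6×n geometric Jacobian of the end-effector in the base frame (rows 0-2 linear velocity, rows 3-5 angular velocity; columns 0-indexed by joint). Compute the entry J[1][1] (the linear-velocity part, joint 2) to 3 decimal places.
-3.464

axis z_1 = (-0.8660,0.5000,0.0000); lever o_n−o_1 = (-0.2321,3.5981,-4.0000)
cross product → J_v[:, 1] = (-2.0000,-3.4641,-3.0000)
J_ω[:, 1] = z_1
entry J[1][1] = -3.4641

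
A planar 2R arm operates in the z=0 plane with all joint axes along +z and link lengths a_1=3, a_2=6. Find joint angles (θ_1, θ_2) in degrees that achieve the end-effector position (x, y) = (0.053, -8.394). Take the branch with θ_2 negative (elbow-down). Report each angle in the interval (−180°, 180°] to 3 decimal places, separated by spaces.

-59.287 -44.986

cos θ_2 = (70.4620−3²−6²)/(2·3·6) = 0.7073; θ_2 = -44.9860° (elbow-down)
β = atan2(-8.3940,0.0530) = -89.6382°; ψ = atan2(-4.2416,7.2437) = -30.3515°
θ_1 = β − ψ = -59.2867°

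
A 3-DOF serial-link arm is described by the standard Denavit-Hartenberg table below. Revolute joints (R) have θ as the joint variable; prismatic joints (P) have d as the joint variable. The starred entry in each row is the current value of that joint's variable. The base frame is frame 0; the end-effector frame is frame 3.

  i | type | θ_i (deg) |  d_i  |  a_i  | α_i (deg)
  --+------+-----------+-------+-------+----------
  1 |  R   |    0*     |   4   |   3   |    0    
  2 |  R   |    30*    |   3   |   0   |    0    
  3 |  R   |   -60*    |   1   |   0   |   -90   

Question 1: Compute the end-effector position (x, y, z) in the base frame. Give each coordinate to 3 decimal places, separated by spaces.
3.000 0.000 8.000

after link 1: o_1 = (3.0000, 0.0000, 4.0000)
after link 2: o_2 = (3.0000, 0.0000, 7.0000)
after link 3: o_3 = (3.0000, 0.0000, 8.0000)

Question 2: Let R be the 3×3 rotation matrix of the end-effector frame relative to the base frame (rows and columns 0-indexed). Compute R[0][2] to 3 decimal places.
0.500

End-effector z-axis (col 2 of R) = (0.5000,0.8660,0.0000)
R[0][2] = 0.5000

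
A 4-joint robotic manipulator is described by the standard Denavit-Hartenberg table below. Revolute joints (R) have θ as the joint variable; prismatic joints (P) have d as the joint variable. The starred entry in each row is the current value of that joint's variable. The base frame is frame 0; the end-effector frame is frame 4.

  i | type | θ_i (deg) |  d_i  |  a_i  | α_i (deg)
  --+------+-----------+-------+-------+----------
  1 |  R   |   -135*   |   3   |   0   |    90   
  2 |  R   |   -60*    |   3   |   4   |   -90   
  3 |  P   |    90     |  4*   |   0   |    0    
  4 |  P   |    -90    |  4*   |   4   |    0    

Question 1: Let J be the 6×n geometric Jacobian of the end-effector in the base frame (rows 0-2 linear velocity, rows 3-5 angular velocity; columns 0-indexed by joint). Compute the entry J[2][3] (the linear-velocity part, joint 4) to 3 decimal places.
0.500

prismatic axis z_3 = (-0.6124,-0.6124,0.5000)
J_v[:, 3] = z_3; J_ω[:, 3] = (0,0,0)
entry J[2][3] = 0.5000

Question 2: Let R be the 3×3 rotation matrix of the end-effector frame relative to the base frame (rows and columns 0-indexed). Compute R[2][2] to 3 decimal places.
End-effector z-axis (col 2 of R) = (-0.6124,-0.6124,0.5000)
R[2][2] = 0.5000

0.500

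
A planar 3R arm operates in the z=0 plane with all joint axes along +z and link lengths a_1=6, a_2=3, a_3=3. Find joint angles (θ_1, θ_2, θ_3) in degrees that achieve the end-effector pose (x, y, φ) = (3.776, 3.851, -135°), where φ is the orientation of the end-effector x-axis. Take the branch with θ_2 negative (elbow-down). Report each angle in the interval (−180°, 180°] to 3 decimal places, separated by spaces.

60.007 -45.020 -149.987

wrist centre = target − a_3·(cos φ, sin φ) = (5.8973, 5.9723)
cos θ_2 = (70.4470−6²−3²)/(2·6·3) = 0.7069; θ_2 = -45.0199° (elbow-down)
β = atan2(5.9723,5.8973) = 45.3620°; ψ = atan2(-2.1221,8.1206) = -14.6449°
θ_1 = β − ψ = 60.0070°
θ_3 = φ − θ_1 − θ_2 = -149.9871° (wrapped to (-180°,180°])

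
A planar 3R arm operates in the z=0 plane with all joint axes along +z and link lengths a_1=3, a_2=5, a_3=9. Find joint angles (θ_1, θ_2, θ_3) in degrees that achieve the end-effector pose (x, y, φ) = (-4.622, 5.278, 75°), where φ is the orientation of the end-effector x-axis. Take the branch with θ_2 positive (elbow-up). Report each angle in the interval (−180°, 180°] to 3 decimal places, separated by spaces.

-172.654 29.980 -142.326

wrist centre = target − a_3·(cos φ, sin φ) = (-6.9514, -3.4153)
cos θ_2 = (59.9861−3²−5²)/(2·3·5) = 0.8662; θ_2 = 29.9798° (elbow-up)
β = atan2(-3.4153,-6.9514) = -153.8343°; ψ = atan2(2.4985,7.3310) = 18.8195°
θ_1 = β − ψ = -172.6538°
θ_3 = φ − θ_1 − θ_2 = -142.3259° (wrapped to (-180°,180°])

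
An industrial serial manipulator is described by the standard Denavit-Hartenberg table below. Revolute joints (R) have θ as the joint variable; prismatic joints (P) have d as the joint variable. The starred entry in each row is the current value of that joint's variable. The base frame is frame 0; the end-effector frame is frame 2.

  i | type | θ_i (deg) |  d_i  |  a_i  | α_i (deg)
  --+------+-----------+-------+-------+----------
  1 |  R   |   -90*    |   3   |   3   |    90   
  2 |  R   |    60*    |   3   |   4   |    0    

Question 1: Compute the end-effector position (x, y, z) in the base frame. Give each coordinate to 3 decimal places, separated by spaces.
-3.000 -5.000 6.464

after link 1: o_1 = (0.0000, -3.0000, 3.0000)
after link 2: o_2 = (-3.0000, -5.0000, 6.4641)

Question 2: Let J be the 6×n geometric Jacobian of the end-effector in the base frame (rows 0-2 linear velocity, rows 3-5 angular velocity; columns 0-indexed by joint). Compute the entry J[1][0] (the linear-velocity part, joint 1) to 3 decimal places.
axis z_0 = ẑ; lever o_n−o_0 = (-3.0000,-5.0000,6.4641)
cross product → J_v[:, 0] = (5.0000,-3.0000,0.0000)
J_ω[:, 0] = z_0
entry J[1][0] = -3.0000

-3.000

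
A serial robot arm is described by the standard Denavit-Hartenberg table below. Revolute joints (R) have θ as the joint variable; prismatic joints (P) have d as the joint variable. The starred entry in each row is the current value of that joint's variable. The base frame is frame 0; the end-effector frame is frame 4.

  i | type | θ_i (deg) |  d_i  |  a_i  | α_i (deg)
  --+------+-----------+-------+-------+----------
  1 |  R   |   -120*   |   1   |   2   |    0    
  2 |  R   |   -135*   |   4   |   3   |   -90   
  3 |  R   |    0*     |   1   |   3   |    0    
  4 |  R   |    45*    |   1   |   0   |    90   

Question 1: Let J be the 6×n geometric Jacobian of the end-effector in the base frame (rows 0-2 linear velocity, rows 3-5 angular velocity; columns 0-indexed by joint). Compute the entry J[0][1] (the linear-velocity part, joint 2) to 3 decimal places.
-5.278

axis z_1 = (0.0000,0.0000,1.0000); lever o_n−o_1 = (-3.4848,5.2779,4.0000)
cross product → J_v[:, 1] = (-5.2779,-3.4848,0.0000)
J_ω[:, 1] = z_1
entry J[0][1] = -5.2779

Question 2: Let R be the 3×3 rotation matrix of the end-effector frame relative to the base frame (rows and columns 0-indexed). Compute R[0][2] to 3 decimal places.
-0.183

End-effector z-axis (col 2 of R) = (-0.1830,0.6830,0.7071)
R[0][2] = -0.1830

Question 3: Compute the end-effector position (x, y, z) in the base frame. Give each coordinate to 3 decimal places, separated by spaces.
-4.485 3.546 5.000

after link 1: o_1 = (-1.0000, -1.7321, 1.0000)
after link 2: o_2 = (-1.7765, 1.1657, 5.0000)
after link 3: o_3 = (-3.5188, 3.8047, 5.0000)
after link 4: o_4 = (-4.4848, 3.5459, 5.0000)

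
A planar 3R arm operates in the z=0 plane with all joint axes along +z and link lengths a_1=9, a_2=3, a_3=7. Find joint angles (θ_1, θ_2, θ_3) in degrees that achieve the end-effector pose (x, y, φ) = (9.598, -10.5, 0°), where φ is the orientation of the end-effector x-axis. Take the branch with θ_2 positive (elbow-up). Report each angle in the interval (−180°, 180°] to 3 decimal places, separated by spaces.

wrist centre = target − a_3·(cos φ, sin φ) = (2.5980, -10.5000)
cos θ_2 = (116.9996−9²−3²)/(2·9·3) = 0.5000; θ_2 = 60.0005° (elbow-up)
β = atan2(-10.5000,2.5980) = -76.1025°; ψ = atan2(2.5981,10.5000) = 13.8980°
θ_1 = β − ψ = -90.0005°
θ_3 = φ − θ_1 − θ_2 = 30.0000° (wrapped to (-180°,180°])

-90.000 60.000 30.000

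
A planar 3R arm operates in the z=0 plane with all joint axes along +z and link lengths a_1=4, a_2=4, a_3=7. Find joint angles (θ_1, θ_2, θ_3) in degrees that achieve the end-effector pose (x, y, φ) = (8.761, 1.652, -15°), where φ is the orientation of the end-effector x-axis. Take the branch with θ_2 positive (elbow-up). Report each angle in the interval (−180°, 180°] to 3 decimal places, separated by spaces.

wrist centre = target − a_3·(cos φ, sin φ) = (1.9995, 3.4637)
cos θ_2 = (15.9955−4²−4²)/(2·4·4) = -0.5001; θ_2 = 120.0093° (elbow-up)
β = atan2(3.4637,1.9995) = 60.0033°; ψ = atan2(3.4638,1.9994) = 60.0046°
θ_1 = β − ψ = -0.0013°
θ_3 = φ − θ_1 − θ_2 = -135.0080° (wrapped to (-180°,180°])

-0.001 120.009 -135.008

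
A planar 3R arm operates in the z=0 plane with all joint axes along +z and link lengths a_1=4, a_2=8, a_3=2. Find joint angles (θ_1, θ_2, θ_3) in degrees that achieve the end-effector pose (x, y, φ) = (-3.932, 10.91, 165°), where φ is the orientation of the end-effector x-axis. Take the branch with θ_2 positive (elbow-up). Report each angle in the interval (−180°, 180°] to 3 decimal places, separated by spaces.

wrist centre = target − a_3·(cos φ, sin φ) = (-2.0001, 10.3924)
cos θ_2 = (112.0018−4²−8²)/(2·4·8) = 0.5000; θ_2 = 59.9982° (elbow-up)
β = atan2(10.3924,-2.0001) = 100.8941°; ψ = atan2(6.9281,8.0002) = 40.8921°
θ_1 = β − ψ = 60.0020°
θ_3 = φ − θ_1 − θ_2 = 44.9998° (wrapped to (-180°,180°])

60.002 59.998 45.000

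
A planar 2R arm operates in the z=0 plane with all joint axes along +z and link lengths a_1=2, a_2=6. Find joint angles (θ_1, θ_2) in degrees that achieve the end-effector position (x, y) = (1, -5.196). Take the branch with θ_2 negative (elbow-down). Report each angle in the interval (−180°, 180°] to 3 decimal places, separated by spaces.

21.792 -120.004

cos θ_2 = (27.9984−2²−6²)/(2·2·6) = -0.5001; θ_2 = -120.0044° (elbow-down)
β = atan2(-5.1960,1.0000) = -79.1063°; ψ = atan2(-5.1959,-1.0004) = -100.8981°
θ_1 = β − ψ = 21.7918°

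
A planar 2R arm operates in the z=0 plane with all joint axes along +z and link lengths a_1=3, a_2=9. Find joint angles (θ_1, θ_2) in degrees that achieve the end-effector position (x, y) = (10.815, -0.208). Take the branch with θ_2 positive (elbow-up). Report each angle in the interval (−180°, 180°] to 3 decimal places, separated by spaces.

cos θ_2 = (117.0075−3²−9²)/(2·3·9) = 0.5001; θ_2 = 59.9908° (elbow-up)
β = atan2(-0.2080,10.8150) = -1.1018°; ψ = atan2(7.7935,7.5012) = 46.0947°
θ_1 = β − ψ = -47.1965°

-47.197 59.991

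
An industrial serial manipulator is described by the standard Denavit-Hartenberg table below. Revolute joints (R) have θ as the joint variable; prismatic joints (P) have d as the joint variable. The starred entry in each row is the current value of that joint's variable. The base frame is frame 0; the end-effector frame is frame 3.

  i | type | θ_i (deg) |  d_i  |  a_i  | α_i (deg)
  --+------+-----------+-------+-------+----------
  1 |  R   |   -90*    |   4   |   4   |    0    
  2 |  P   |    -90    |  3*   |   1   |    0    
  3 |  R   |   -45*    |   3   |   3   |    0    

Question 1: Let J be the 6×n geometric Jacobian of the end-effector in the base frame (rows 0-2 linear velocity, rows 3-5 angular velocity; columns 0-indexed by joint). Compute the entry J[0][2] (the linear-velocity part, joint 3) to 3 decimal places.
-2.121

axis z_2 = (0.0000,0.0000,1.0000); lever o_n−o_2 = (-2.1213,2.1213,3.0000)
cross product → J_v[:, 2] = (-2.1213,-2.1213,0.0000)
J_ω[:, 2] = z_2
entry J[0][2] = -2.1213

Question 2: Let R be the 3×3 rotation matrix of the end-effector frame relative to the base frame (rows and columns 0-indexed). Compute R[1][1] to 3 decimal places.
End-effector y-axis (col 1 of R) = (-0.7071,-0.7071,0.0000)
R[1][1] = -0.7071

-0.707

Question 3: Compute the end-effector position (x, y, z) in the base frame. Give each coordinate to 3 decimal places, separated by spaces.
-3.121 -1.879 10.000

after link 1: o_1 = (0.0000, -4.0000, 4.0000)
after link 2: o_2 = (-1.0000, -4.0000, 7.0000)
after link 3: o_3 = (-3.1213, -1.8787, 10.0000)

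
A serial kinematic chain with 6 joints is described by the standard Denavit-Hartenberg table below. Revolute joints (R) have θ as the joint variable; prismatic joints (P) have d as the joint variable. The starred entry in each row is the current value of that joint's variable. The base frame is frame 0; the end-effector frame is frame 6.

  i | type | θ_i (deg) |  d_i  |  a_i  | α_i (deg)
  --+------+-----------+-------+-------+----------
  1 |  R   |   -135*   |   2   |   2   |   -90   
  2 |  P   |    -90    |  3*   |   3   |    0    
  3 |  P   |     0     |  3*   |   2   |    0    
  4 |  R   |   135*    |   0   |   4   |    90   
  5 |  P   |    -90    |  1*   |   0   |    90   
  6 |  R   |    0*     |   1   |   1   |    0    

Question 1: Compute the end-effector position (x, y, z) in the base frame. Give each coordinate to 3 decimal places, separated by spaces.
0.121 -6.950 5.586

after link 1: o_1 = (-1.4142, -1.4142, 2.0000)
after link 2: o_2 = (0.7071, -3.5355, 5.0000)
after link 3: o_3 = (2.8284, -5.6569, 7.0000)
after link 4: o_4 = (0.8284, -7.6569, 4.1716)
after link 5: o_5 = (0.3284, -8.1569, 4.8787)
after link 6: o_6 = (0.1213, -6.9497, 5.5858)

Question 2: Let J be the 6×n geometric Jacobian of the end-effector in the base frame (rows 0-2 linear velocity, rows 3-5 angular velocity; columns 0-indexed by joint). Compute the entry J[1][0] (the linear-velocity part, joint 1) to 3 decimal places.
0.121

axis z_0 = ẑ; lever o_n−o_0 = (0.1213,-6.9497,5.5858)
cross product → J_v[:, 0] = (6.9497,0.1213,-0.0000)
J_ω[:, 0] = z_0
entry J[1][0] = 0.1213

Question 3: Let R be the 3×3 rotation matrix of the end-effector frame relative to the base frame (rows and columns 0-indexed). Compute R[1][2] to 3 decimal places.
0.500

End-effector z-axis (col 2 of R) = (0.5000,0.5000,0.7071)
R[1][2] = 0.5000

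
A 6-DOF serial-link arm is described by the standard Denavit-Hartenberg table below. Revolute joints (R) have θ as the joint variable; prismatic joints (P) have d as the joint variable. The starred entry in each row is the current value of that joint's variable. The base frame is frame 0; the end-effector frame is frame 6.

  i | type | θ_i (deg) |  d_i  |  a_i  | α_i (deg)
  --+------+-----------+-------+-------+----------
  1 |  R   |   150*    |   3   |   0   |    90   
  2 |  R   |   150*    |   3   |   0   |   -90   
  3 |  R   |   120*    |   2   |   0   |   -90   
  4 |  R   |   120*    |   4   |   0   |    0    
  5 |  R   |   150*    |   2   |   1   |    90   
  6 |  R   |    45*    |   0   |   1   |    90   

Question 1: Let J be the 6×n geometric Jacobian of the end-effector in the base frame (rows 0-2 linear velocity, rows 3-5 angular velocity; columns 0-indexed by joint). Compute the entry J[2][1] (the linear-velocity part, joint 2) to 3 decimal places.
axis z_1 = (0.5000,0.8660,0.0000); lever o_n−o_1 = (0.4256,7.0907,-6.1147)
cross product → J_v[:, 1] = (-5.2955,3.0574,3.1768)
J_ω[:, 1] = z_1
entry J[2][1] = 3.1768

3.177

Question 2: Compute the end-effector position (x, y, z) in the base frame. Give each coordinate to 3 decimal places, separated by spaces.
0.426 7.091 -3.115

after link 1: o_1 = (0.0000, 0.0000, 3.0000)
after link 2: o_2 = (1.5000, 2.5981, 3.0000)
after link 3: o_3 = (2.3660, 2.0981, 1.2679)
after link 4: o_4 = (0.7679, 5.3301, -0.4641)
after link 5: o_5 = (0.4019, 6.6962, -2.1962)
after link 6: o_6 = (0.4256, 7.0907, -3.1147)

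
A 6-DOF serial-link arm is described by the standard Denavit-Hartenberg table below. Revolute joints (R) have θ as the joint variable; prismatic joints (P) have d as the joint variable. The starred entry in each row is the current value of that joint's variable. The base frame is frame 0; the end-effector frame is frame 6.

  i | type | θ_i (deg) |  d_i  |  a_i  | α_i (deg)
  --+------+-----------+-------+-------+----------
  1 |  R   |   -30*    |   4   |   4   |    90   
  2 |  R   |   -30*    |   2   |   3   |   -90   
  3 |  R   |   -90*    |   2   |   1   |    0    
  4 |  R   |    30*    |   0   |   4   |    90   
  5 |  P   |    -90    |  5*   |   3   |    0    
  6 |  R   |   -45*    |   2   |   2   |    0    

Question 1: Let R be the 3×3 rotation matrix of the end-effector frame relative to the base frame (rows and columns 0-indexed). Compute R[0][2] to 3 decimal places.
End-effector z-axis (col 2 of R) = (-0.8995,-0.0580,0.4330)
R[0][2] = -0.8995

-0.900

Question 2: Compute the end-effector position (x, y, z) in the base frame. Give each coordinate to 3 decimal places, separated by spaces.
after link 1: o_1 = (3.4641, -2.0000, 4.0000)
after link 2: o_2 = (4.7141, -5.0311, 2.5000)
after link 3: o_3 = (5.0801, -6.3971, 4.2321)
after link 4: o_4 = (4.8481, -10.2631, 3.2321)
after link 5: o_5 = (-0.9486, -9.8032, 2.7990)
after link 6: o_6 = (-3.2779, -8.1988, 2.7939)

-3.278 -8.199 2.794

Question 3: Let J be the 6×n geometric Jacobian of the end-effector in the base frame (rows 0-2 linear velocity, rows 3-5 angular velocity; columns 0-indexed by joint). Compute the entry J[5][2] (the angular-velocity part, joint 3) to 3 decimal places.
0.866

axis z_2 = (0.4330,-0.2500,0.8660); lever o_n−o_2 = (-7.9920,-3.1677,0.2939)
cross product → J_v[:, 2] = (2.6699,-7.0485,-3.3697)
J_ω[:, 2] = z_2
entry J[5][2] = 0.8660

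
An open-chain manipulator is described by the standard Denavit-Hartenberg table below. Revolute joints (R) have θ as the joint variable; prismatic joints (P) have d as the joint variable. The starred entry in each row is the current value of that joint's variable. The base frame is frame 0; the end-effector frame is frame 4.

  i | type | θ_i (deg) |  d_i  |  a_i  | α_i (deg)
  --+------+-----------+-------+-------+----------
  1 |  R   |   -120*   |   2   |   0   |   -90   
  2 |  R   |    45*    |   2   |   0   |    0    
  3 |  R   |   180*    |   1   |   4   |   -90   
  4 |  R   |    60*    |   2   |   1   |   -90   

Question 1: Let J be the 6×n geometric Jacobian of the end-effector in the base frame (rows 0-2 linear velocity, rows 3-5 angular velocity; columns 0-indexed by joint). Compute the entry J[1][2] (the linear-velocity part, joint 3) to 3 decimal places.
axis z_2 = (0.8660,-0.5000,0.0000); lever o_n−o_2 = (0.9999,1.4639,4.5962)
cross product → J_v[:, 2] = (-2.2981,-3.9804,1.7678)
J_ω[:, 2] = z_2
entry J[1][2] = -3.9804

-3.980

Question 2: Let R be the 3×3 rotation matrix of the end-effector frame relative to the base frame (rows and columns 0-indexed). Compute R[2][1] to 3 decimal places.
-0.707

End-effector y-axis (col 1 of R) = (0.3536,0.6124,-0.7071)
R[2][1] = -0.7071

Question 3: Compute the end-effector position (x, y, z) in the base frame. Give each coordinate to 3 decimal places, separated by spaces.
2.732 0.464 6.596

after link 1: o_1 = (0.0000, 0.0000, 2.0000)
after link 2: o_2 = (1.7321, -1.0000, 2.0000)
after link 3: o_3 = (4.0123, 0.9495, 4.8284)
after link 4: o_4 = (2.7320, 0.4639, 6.5962)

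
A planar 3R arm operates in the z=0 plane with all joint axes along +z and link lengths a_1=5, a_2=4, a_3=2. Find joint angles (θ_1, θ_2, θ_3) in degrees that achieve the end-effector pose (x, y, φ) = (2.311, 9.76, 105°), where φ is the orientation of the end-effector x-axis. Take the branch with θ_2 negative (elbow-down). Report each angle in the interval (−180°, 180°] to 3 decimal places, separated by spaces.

wrist centre = target − a_3·(cos φ, sin φ) = (2.8286, 7.8281)
cos θ_2 = (69.2811−5²−4²)/(2·5·4) = 0.7070; θ_2 = -45.0064° (elbow-down)
β = atan2(7.8281,2.8286) = 70.1331°; ψ = atan2(-2.8287,7.8281) = -19.8677°
θ_1 = β − ψ = 90.0008°
θ_3 = φ − θ_1 − θ_2 = 60.0056° (wrapped to (-180°,180°])

90.001 -45.006 60.006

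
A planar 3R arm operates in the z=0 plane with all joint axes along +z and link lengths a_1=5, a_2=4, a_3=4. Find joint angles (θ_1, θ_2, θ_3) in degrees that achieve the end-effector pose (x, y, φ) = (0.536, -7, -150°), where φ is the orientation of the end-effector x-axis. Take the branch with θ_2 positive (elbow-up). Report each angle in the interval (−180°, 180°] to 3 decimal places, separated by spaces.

wrist centre = target − a_3·(cos φ, sin φ) = (4.0001, -5.0000)
cos θ_2 = (41.0008−5²−4²)/(2·5·4) = 0.0000; θ_2 = 89.9988° (elbow-up)
β = atan2(-5.0000,4.0001) = -51.3395°; ψ = atan2(4.0000,5.0001) = 38.6594°
θ_1 = β − ψ = -89.9988°
θ_3 = φ − θ_1 − θ_2 = -150.0000° (wrapped to (-180°,180°])

-89.999 89.999 -150.000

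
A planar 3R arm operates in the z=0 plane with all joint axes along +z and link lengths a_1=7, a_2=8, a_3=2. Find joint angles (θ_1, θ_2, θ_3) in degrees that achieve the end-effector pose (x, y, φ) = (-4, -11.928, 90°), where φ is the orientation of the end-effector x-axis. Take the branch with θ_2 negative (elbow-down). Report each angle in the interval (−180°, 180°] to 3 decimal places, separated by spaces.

-89.997 -30.006 -149.997

wrist centre = target − a_3·(cos φ, sin φ) = (-4.0000, -13.9280)
cos θ_2 = (209.9892−7²−8²)/(2·7·8) = 0.8660; θ_2 = -30.0058° (elbow-down)
β = atan2(-13.9280,-4.0000) = -106.0236°; ψ = atan2(-4.0007,13.9278) = -16.0265°
θ_1 = β − ψ = -89.9971°
θ_3 = φ − θ_1 − θ_2 = -149.9971° (wrapped to (-180°,180°])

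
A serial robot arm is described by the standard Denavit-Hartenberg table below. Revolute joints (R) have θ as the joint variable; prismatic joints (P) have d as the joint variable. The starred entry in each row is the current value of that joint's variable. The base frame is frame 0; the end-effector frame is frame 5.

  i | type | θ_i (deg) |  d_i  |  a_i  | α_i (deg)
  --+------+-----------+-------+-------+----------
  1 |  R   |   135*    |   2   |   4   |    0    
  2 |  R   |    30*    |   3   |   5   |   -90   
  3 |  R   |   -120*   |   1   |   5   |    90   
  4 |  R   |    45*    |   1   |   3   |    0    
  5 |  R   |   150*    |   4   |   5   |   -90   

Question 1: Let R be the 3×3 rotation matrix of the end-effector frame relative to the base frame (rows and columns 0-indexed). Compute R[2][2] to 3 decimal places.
End-effector z-axis (col 2 of R) = (0.3750,0.8995,0.2241)
R[2][2] = 0.2241

0.224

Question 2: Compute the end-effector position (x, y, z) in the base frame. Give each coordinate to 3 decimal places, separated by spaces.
after link 1: o_1 = (-2.8284, 2.8284, 2.0000)
after link 2: o_2 = (-7.6581, 4.1225, 5.0000)
after link 3: o_3 = (-5.5021, 2.5095, 9.3301)
after link 4: o_4 = (-4.1901, -0.0382, 10.6672)
after link 5: o_5 = (-2.8416, 0.9403, 4.4847)

-2.842 0.940 4.485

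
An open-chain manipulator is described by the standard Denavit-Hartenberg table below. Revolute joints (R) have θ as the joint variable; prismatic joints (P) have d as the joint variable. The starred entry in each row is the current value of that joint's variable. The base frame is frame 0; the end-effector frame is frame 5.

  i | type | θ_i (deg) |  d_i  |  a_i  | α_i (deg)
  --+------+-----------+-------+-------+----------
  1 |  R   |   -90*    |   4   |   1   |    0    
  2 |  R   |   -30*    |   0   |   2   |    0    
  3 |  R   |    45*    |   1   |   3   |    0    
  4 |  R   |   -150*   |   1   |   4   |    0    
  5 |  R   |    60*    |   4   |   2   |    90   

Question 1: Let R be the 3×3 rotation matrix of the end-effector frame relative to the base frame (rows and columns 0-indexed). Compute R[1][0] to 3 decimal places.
-0.259

End-effector x-axis (col 0 of R) = (-0.9659,-0.2588,0.0000)
R[1][0] = -0.2588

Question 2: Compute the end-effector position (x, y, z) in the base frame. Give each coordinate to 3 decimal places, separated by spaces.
after link 1: o_1 = (0.0000, -1.0000, 4.0000)
after link 2: o_2 = (-1.0000, -2.7321, 4.0000)
after link 3: o_3 = (-0.2235, -5.6298, 5.0000)
after link 4: o_4 = (-3.0520, -2.8014, 6.0000)
after link 5: o_5 = (-4.9838, -3.3190, 10.0000)

-4.984 -3.319 10.000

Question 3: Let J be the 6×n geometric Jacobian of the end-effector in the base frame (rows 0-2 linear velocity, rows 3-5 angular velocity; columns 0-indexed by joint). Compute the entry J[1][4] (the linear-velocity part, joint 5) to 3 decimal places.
axis z_4 = (0.0000,0.0000,1.0000); lever o_n−o_4 = (-1.9319,-0.5176,4.0000)
cross product → J_v[:, 4] = (0.5176,-1.9319,0.0000)
J_ω[:, 4] = z_4
entry J[1][4] = -1.9319

-1.932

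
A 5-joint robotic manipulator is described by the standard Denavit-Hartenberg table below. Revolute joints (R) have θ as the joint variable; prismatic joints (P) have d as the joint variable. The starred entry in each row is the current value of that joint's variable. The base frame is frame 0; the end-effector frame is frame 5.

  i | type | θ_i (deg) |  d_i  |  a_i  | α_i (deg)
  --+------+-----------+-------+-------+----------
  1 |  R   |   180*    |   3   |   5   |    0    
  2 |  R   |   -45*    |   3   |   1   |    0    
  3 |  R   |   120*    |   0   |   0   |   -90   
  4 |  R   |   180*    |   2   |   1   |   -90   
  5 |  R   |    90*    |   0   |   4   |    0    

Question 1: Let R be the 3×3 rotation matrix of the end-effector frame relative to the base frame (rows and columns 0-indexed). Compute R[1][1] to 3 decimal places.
-0.966

End-effector y-axis (col 1 of R) = (-0.2588,-0.9659,0.0000)
R[1][1] = -0.9659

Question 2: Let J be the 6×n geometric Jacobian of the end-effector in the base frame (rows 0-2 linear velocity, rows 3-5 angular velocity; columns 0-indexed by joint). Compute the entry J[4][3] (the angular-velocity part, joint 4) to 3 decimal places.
axis z_3 = (0.9659,-0.2588,0.0000); lever o_n−o_3 = (-1.6730,1.4836,0.0000)
cross product → J_v[:, 3] = (-0.0000,-0.0000,1.0000)
J_ω[:, 3] = z_3
entry J[4][3] = -0.2588

-0.259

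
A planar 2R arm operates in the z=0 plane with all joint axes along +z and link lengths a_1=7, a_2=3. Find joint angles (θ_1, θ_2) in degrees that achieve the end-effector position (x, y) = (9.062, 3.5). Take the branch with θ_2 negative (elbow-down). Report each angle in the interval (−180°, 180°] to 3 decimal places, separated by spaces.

cos θ_2 = (94.3698−7²−3²)/(2·7·3) = 0.8659; θ_2 = -30.0088° (elbow-down)
β = atan2(3.5000,9.0620) = 21.1180°; ψ = atan2(-1.5004,9.5978) = -8.8849°
θ_1 = β − ψ = 30.0029°

30.003 -30.009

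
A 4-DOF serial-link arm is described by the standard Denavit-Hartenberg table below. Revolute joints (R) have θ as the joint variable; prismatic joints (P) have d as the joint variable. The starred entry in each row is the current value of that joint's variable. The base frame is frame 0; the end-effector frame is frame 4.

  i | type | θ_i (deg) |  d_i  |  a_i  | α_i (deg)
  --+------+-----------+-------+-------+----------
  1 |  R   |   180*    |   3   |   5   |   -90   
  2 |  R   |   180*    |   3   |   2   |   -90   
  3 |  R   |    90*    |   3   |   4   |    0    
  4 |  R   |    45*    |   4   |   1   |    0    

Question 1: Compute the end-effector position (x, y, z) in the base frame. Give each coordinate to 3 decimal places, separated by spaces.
after link 1: o_1 = (-5.0000, 0.0000, 3.0000)
after link 2: o_2 = (-3.0000, -3.0000, 3.0000)
after link 3: o_3 = (-3.0000, 1.0000, 6.0000)
after link 4: o_4 = (-3.7071, 1.7071, 10.0000)

-3.707 1.707 10.000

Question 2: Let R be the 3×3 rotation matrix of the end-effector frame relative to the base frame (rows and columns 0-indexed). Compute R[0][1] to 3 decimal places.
End-effector y-axis (col 1 of R) = (-0.7071,-0.7071,0.0000)
R[0][1] = -0.7071

-0.707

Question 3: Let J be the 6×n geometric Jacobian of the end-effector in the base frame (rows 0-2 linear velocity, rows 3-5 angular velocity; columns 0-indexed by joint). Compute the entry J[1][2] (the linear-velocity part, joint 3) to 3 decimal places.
-0.707

axis z_2 = (0.0000,-0.0000,1.0000); lever o_n−o_2 = (-0.7071,4.7071,7.0000)
cross product → J_v[:, 2] = (-4.7071,-0.7071,0.0000)
J_ω[:, 2] = z_2
entry J[1][2] = -0.7071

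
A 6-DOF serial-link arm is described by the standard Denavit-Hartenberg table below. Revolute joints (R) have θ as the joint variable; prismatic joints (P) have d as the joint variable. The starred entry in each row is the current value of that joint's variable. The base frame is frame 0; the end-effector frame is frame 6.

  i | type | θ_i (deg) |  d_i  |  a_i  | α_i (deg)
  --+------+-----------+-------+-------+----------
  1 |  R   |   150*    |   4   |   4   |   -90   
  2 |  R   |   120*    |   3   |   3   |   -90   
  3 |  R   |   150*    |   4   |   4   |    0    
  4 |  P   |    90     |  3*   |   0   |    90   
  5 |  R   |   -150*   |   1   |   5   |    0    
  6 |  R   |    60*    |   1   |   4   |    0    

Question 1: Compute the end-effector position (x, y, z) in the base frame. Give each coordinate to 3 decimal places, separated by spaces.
after link 1: o_1 = (-3.4641, 2.0000, 4.0000)
after link 2: o_2 = (-3.6651, -1.3481, 1.4019)
after link 3: o_3 = (-1.1651, -0.4821, 6.4019)
after link 4: o_4 = (1.0849, -1.7811, 7.9019)
after link 5: o_5 = (1.8974, 2.6573, 5.5269)
after link 6: o_6 = (-1.2276, 5.0389, 4.2769)

-1.228 5.039 4.277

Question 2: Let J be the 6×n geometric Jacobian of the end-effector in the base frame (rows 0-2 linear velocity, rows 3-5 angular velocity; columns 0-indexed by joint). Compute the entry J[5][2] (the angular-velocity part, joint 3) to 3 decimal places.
0.500

axis z_2 = (0.7500,-0.4330,0.5000); lever o_n−o_2 = (2.4375,6.3869,2.8750)
cross product → J_v[:, 2] = (-4.4384,-0.9375,5.8457)
J_ω[:, 2] = z_2
entry J[5][2] = 0.5000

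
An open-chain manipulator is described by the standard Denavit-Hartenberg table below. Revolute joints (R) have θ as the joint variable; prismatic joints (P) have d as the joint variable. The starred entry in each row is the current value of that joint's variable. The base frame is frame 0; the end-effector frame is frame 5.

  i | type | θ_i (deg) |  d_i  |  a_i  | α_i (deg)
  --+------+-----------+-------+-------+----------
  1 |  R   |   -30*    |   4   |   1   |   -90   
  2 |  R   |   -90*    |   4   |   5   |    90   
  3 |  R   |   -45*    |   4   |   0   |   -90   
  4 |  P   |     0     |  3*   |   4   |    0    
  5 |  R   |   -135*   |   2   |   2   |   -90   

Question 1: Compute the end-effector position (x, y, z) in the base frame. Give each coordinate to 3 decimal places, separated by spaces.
-0.969 7.150 14.364

after link 1: o_1 = (0.8660, -0.5000, 4.0000)
after link 2: o_2 = (2.8660, 2.9641, 9.0000)
after link 3: o_3 = (-0.5981, 4.9641, 9.0000)
after link 4: o_4 = (-0.9516, 4.3517, 13.9497)
after link 5: o_5 = (-0.9693, 7.1496, 14.3640)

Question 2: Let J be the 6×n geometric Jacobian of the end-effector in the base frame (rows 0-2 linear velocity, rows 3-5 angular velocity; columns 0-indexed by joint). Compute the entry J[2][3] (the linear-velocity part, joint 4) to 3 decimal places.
0.707

prismatic axis z_3 = (0.3536,0.6124,0.7071)
J_v[:, 3] = z_3; J_ω[:, 3] = (0,0,0)
entry J[2][3] = 0.7071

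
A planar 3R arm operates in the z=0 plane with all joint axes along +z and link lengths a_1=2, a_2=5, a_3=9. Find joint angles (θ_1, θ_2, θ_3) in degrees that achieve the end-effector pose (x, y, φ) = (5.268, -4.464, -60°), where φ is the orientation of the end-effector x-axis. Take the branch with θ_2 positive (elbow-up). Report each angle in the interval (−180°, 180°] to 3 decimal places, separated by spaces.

-55.966 149.996 -154.030

wrist centre = target − a_3·(cos φ, sin φ) = (0.7680, 3.3302)
cos θ_2 = (11.6802−2²−5²)/(2·2·5) = -0.8660; θ_2 = 149.9957° (elbow-up)
β = atan2(3.3302,0.7680) = 77.0138°; ψ = atan2(2.5003,-2.3299) = 132.9797°
θ_1 = β − ψ = -55.9659°
θ_3 = φ − θ_1 − θ_2 = -154.0297° (wrapped to (-180°,180°])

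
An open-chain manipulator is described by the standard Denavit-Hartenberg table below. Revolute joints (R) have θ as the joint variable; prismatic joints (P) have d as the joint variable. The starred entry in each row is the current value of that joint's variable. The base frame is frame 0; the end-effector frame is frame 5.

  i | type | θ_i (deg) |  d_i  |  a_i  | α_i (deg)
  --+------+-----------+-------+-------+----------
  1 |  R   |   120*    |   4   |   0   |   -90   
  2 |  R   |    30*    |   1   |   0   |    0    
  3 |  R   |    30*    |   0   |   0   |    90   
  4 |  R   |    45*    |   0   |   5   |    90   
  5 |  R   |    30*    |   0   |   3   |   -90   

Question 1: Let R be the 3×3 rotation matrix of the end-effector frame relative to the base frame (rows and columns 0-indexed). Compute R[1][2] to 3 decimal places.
0.673

End-effector z-axis (col 2 of R) = (0.0196,0.6732,0.7392)
R[1][2] = 0.6732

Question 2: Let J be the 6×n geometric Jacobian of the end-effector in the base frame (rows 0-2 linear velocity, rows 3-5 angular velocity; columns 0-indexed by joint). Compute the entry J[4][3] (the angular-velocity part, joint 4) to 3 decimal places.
axis z_3 = (-0.4330,0.7500,0.5000); lever o_n−o_3 = (-6.6455,0.7651,-3.9029)
cross product → J_v[:, 3] = (-3.3097,-5.0128,4.6529)
J_ω[:, 3] = z_3
entry J[4][3] = 0.7500

0.750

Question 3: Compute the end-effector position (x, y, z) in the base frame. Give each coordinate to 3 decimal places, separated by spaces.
after link 1: o_1 = (0.0000, 0.0000, 4.0000)
after link 2: o_2 = (-0.8660, -0.5000, 4.0000)
after link 3: o_3 = (-0.8660, -0.5000, 4.0000)
after link 4: o_4 = (-4.8118, -0.7368, 0.9381)
after link 5: o_5 = (-7.5116, 0.2651, 0.0971)

-7.512 0.265 0.097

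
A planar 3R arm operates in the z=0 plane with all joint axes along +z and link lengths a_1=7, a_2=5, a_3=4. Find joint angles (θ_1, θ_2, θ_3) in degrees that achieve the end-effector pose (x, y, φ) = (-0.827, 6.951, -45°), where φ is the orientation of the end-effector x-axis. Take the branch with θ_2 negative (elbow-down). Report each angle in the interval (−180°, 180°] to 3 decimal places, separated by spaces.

wrist centre = target − a_3·(cos φ, sin φ) = (-3.6554, 9.7794)
cos θ_2 = (108.9993−7²−5²)/(2·7·5) = 0.5000; θ_2 = -60.0006° (elbow-down)
β = atan2(9.7794,-3.6554) = 110.4951°; ψ = atan2(-4.3302,9.5000) = -24.5039°
θ_1 = β − ψ = 134.9990°
θ_3 = φ − θ_1 − θ_2 = -119.9984° (wrapped to (-180°,180°])

134.999 -60.001 -119.998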